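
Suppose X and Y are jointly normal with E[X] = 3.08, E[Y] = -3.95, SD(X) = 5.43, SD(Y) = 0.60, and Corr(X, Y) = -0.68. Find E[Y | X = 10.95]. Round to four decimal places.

For a bivariate normal, E[Y | X=x] = μ_Y + ρ·(σ_Y/σ_X)·(x − μ_X).
E[Y | X=10.95] = -3.95 + (-0.68)·(0.60/5.43)·(10.95 − (3.08)) = -3.95 + (-0.075138)·(7.87) = -4.5413.

-4.5413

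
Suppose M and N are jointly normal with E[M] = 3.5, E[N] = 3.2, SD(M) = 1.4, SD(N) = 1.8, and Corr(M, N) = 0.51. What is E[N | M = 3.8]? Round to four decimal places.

For a bivariate normal, E[N | M=x] = μ_N + ρ·(σ_N/σ_M)·(x − μ_M).
E[N | M=3.8] = 3.2 + (0.51)·(1.8/1.4)·(3.8 − (3.5)) = 3.2 + (0.65571)·(0.3) = 3.3967.

3.3967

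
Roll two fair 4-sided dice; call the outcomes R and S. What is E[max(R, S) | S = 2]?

P(S = 2) = 1/4.
Summing max(R,S)·P(x,y) over outcomes with S = 2 gives 11/16.
E[max(R, S) | S = 2] = (11/16) / (1/4) = 11/4.

11/4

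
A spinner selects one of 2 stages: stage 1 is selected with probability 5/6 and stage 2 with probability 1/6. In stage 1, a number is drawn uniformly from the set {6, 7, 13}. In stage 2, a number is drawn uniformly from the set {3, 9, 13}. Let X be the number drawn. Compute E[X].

155/18

E[X | stage 1] = (6+7+13)/3 = 26/3.
E[X | stage 2] = (3+9+13)/3 = 25/3.
E[X] = (5/6)·(26/3) + (1/6)·(25/3) = 155/18.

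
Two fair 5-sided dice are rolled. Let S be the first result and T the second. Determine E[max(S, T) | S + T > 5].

P(S + T > 5) = 3/5.
Summing max(S,T)·P(x,y) over outcomes with S + T > 5 gives 68/25.
E[max(S, T) | S + T > 5] = (68/25) / (3/5) = 68/15.

68/15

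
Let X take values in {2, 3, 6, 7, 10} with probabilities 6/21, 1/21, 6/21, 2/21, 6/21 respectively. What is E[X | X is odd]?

17/3

P(X is odd) = 1/7.
Σ over the event: 3·1/21 + 7·2/21 = 17/21.
E[X | X is odd] = (17/21) / (1/7) = 17/3.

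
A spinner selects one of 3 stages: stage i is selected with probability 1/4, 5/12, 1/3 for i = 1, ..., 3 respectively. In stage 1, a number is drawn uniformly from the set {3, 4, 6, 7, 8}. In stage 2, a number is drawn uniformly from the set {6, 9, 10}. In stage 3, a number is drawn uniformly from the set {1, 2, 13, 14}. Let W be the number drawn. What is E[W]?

E[W | stage 1] = (3+4+6+7+8)/5 = 28/5.
E[W | stage 2] = (6+9+10)/3 = 25/3.
E[W | stage 3] = (1+2+13+14)/4 = 15/2.
By the law of total expectation,
E[W] = (1/4)·(28/5) + (5/12)·(25/3) + (1/3)·(15/2) = 1327/180.

1327/180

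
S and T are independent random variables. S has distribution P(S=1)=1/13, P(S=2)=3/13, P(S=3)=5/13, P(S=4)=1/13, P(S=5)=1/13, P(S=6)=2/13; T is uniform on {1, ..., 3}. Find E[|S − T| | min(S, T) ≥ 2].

5/4

P(min(S, T) ≥ 2) = 8/13.
Summing |S−T|·P(x,y) over outcomes with min(S, T) ≥ 2 gives 10/13.
E[|S − T| | min(S, T) ≥ 2] = (10/13) / (8/13) = 5/4.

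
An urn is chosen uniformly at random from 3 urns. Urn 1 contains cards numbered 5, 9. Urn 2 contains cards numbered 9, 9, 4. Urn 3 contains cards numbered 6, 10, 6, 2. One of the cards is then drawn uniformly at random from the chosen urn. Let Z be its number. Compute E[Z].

61/9

E[Z | urn 1] = (5+9)/2 = 7.
E[Z | urn 2] = (9+9+4)/3 = 22/3.
E[Z | urn 3] = (6+10+6+2)/4 = 6.
By the law of total expectation,
E[Z] = (1/3)·(7) + (1/3)·(22/3) + (1/3)·(6) = 61/9.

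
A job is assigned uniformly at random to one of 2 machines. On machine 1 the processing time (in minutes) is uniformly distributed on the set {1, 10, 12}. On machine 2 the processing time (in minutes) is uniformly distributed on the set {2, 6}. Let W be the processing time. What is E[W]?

E[W | machine 1] = (1+10+12)/3 = 23/3.
E[W | machine 2] = (2+6)/2 = 4.
E[W] = (1/2)·(23/3) + (1/2)·(4) = 35/6.

35/6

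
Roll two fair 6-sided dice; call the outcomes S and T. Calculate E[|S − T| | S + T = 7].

3

Outcomes with S + T = 7: (1,6), (2,5), (3,4), (4,3), (5,2), (6,1), each with probability 1/36.
E[|S − T| | S + T = 7] = (5 + 3 + 1 + 1 + 3 + 5) / 6 = 3.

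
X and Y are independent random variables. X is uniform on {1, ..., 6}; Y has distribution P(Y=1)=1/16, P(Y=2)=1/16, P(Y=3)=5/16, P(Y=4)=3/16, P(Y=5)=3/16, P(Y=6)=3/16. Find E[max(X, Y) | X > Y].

164/33

P(X > Y) = 11/32.
Summing max(X,Y)·P(x,y) over outcomes with X > Y gives 41/24.
E[max(X, Y) | X > Y] = (41/24) / (11/32) = 164/33.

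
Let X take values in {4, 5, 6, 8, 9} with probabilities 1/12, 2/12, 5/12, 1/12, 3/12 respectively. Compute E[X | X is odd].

37/5

P(X is odd) = 5/12.
Σ over the event: 5·1/6 + 9·1/4 = 37/12.
E[X | X is odd] = (37/12) / (5/12) = 37/5.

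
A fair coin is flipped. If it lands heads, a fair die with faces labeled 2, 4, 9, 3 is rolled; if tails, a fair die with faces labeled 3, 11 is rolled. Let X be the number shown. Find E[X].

23/4

E[X | heads] = (2+4+9+3)/4 = 9/2.
E[X | tails] = (3+11)/2 = 7.
By the law of total expectation,
E[X] = (1/2)·(9/2) + (1/2)·(7) = 23/4.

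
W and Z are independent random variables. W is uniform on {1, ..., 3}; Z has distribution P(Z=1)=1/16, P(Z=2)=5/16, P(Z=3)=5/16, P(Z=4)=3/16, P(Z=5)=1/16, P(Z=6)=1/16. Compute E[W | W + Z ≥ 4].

P(W + Z ≥ 4) = 41/48.
Summing W·P(x,y) over outcomes with W + Z ≥ 4 gives 11/6.
E[W | W + Z ≥ 4] = (11/6) / (41/48) = 88/41.

88/41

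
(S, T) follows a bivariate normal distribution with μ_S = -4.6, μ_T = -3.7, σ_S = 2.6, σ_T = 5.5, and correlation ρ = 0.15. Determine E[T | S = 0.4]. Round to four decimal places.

The regression of T on S has slope ρ·σ_T/σ_S and passes through (μ_S, μ_T).
E[T | S=0.4] = -3.7 + (0.15)·(5.5/2.6)·(0.4 − (-4.6)) = -3.7 + (0.31731)·(5) = -2.1135.

-2.1135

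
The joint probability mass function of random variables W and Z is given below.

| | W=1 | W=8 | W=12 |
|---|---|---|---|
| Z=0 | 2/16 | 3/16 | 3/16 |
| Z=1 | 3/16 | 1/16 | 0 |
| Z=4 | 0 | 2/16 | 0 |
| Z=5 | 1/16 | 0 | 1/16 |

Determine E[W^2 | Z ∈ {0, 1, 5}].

P(Z ∈ {0, 1, 5}) = 7/8.
Σ W^2·P over the event = 1·(2/16) + 1·(3/16) + 1·(1/16) + 64·(3/16) + 64·(1/16) + 144·(3/16) + 144·(1/16) = 419/8.
E[W^2 | Z ∈ {0, 1, 5}] = (419/8) / (7/8) = 419/7.

419/7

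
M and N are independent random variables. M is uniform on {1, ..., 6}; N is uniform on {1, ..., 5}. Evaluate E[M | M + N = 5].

5/2

Outcomes with M + N = 5: (1,4), (2,3), (3,2), (4,1), each with probability 1/30.
E[M | M + N = 5] = (1 + 2 + 3 + 4) / 4 = 5/2.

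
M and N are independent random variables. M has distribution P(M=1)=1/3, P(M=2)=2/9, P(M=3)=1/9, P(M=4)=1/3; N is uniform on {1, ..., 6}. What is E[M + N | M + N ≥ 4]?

150/23

P(M + N ≥ 4) = 23/27.
Summing (M+N)·P(x,y) over outcomes with M + N ≥ 4 gives 50/9.
E[M + N | M + N ≥ 4] = (50/9) / (23/27) = 150/23.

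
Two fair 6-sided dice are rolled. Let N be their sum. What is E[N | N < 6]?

P(N < 6) = 5/18.
Σ over the event: 2·1/36 + 3·1/18 + 4·1/12 + 5·1/9 = 10/9.
E[N | N < 6] = (10/9) / (5/18) = 4.

4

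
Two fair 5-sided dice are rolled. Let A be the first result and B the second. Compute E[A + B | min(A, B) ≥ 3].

8

Outcomes with min(A, B) ≥ 3: (3,3), (3,4), (3,5), (4,3), (4,4), (4,5), (5,3), (5,4), (5,5), each with probability 1/25.
E[A + B | min(A, B) ≥ 3] = (6 + 7 + 8 + 7 + 8 + 9 + 8 + 9 + 10) / 9 = 8.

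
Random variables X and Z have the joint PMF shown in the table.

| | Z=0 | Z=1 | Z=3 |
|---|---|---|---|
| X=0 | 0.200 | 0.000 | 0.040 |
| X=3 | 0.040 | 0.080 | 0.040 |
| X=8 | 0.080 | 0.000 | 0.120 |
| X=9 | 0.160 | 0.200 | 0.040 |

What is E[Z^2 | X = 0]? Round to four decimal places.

1.5000

P(X = 0) = 0.240.
Σ Z^2·P over the event = 0·(0.200) + 9·(0.040) = 0.360.
E[Z^2 | X = 0] = (0.360) / (0.240) = 1.5000.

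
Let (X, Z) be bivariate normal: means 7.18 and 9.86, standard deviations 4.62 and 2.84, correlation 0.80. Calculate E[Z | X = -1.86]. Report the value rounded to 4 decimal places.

E[Z | X=x] = μ_Z + ρ(σ_Z/σ_X)(x − μ_X) for jointly normal variables.
E[Z | X=-1.86] = 9.86 + (0.80)·(2.84/4.62)·(-1.86 − (7.18)) = 9.86 + (0.49177)·(-9.04) = 5.4144.

5.4144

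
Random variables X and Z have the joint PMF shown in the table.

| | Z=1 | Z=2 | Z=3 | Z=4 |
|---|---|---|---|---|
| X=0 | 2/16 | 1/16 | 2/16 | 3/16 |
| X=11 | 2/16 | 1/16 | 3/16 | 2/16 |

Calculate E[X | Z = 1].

P(Z = 1) = 1/4.
Σ X·P over the event = 0·(2/16) + 11·(2/16) = 11/8.
E[X | Z = 1] = (11/8) / (1/4) = 11/2.

11/2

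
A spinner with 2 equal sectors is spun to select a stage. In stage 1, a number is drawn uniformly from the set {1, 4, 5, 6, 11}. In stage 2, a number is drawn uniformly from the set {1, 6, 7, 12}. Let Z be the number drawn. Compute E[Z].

119/20

E[Z | stage 1] = (1+4+5+6+11)/5 = 27/5.
E[Z | stage 2] = (1+6+7+12)/4 = 13/2.
By the law of total expectation,
E[Z] = (1/2)·(27/5) + (1/2)·(13/2) = 119/20.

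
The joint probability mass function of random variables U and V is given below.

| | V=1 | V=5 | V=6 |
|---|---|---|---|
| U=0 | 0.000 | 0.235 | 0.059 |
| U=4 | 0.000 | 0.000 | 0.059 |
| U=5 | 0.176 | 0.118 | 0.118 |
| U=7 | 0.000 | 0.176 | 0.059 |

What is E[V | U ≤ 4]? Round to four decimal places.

5.3343

P(U ≤ 4) = 0.353.
Σ V·P over the event = 5·(0.235) + 6·(0.059) + 6·(0.059) = 1.883.
E[V | U ≤ 4] = (1.883) / (0.353) = 5.3343.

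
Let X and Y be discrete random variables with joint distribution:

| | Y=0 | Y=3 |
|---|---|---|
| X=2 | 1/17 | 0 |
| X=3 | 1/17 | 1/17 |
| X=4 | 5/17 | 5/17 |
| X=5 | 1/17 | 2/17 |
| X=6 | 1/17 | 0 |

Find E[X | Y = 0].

P(Y = 0) = 9/17.
Σ X·P over the event = 2·(1/17) + 3·(1/17) + 4·(5/17) + 5·(1/17) + 6·(1/17) = 36/17.
E[X | Y = 0] = (36/17) / (9/17) = 4.

4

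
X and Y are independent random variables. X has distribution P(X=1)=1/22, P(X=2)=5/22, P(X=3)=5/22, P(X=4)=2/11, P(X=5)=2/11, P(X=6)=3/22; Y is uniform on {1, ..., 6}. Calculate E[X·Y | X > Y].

621/58

P(X > Y) = 29/66.
Summing XY·P(x,y) over outcomes with X > Y gives 207/44.
E[X·Y | X > Y] = (207/44) / (29/66) = 621/58.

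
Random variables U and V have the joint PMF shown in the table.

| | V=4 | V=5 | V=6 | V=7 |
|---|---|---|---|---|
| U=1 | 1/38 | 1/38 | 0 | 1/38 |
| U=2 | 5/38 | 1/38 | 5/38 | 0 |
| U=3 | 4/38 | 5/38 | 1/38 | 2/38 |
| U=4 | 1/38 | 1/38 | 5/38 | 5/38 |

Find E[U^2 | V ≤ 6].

P(V ≤ 6) = 15/19.
Summing U^2·P(U=x,V=y) over the conditioning event gives 124/19.
E[U^2 | V ≤ 6] = (124/19) / (15/19) = 124/15.

124/15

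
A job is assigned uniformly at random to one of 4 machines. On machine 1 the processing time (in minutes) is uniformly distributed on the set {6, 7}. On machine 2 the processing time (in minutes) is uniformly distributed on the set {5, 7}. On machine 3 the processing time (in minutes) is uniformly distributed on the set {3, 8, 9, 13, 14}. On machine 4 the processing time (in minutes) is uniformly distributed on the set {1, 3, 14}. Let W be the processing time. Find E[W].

279/40

E[W | machine 1] = (6+7)/2 = 13/2.
E[W | machine 2] = (5+7)/2 = 6.
E[W | machine 3] = (3+8+9+13+14)/5 = 47/5.
E[W | machine 4] = (1+3+14)/3 = 6.
E[W] = (1/4)·(13/2) + (1/4)·(6) + (1/4)·(47/5) + (1/4)·(6) = 279/40.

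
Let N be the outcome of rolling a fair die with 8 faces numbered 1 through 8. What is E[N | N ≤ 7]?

Given N ≤ 7, N is equally likely to be any of {1, 2, 3, 4, 5, 6, 7}.
E[N | N ≤ 7] = (1 + 2 + 3 + 4 + 5 + 6 + 7) / 7 = 4.

4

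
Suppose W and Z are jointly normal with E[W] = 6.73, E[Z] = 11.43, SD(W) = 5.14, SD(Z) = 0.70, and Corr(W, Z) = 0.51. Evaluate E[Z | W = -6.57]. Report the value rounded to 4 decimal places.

For a bivariate normal, E[Z | W=x] = μ_Z + ρ·(σ_Z/σ_W)·(x − μ_W).
E[Z | W=-6.57] = 11.43 + (0.51)·(0.70/5.14)·(-6.57 − (6.73)) = 11.43 + (0.069455)·(-13.3) = 10.5062.

10.5062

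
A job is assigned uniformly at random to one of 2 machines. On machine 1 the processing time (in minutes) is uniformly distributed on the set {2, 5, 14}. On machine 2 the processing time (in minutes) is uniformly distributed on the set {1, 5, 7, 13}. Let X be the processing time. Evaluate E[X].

E[X | machine 1] = (2+5+14)/3 = 7.
E[X | machine 2] = (1+5+7+13)/4 = 13/2.
By the law of total expectation,
E[X] = (1/2)·(7) + (1/2)·(13/2) = 27/4.

27/4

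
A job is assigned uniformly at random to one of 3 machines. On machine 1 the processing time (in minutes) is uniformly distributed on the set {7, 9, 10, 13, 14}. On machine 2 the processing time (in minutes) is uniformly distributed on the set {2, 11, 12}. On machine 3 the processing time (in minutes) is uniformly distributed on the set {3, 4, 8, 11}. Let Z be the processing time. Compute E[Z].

E[Z | machine 1] = (7+9+10+13+14)/5 = 53/5.
E[Z | machine 2] = (2+11+12)/3 = 25/3.
E[Z | machine 3] = (3+4+8+11)/4 = 13/2.
By the law of total expectation,
E[Z] = (1/3)·(53/5) + (1/3)·(25/3) + (1/3)·(13/2) = 763/90.

763/90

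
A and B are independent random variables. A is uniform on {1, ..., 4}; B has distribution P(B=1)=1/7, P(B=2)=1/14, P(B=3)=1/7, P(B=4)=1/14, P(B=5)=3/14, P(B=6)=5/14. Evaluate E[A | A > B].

33/10

P(A > B) = 5/28.
Summing A·P(x,y) over outcomes with A > B gives 33/56.
E[A | A > B] = (33/56) / (5/28) = 33/10.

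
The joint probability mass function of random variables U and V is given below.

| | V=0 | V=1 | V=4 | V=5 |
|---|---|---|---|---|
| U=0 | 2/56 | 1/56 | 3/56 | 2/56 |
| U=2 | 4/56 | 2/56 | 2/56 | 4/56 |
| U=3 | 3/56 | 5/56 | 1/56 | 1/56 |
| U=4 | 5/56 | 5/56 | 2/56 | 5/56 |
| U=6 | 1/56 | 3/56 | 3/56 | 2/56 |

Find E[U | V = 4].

P(V = 4) = 11/56.
Summing U·P(U=x,V=y) over the conditioning event gives 33/56.
E[U | V = 4] = (33/56) / (11/56) = 3.

3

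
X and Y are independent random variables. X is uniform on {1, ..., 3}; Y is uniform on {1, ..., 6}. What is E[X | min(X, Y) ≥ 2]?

5/2

Outcomes with min(X, Y) ≥ 2: (2,2), (2,3), (2,4), (2,5), (2,6), (3,2), (3,3), (3,4), (3,5), (3,6), each with probability 1/18.
E[X | min(X, Y) ≥ 2] = (2 + 2 + 2 + 2 + 2 + 3 + 3 + 3 + 3 + 3) / 10 = 5/2.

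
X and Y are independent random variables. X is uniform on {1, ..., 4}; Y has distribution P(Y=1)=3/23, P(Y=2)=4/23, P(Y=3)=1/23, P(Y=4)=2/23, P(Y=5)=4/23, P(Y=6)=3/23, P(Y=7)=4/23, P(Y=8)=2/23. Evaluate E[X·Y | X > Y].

P(X > Y) = 9/46.
Summing XY·P(x,y) over outcomes with X > Y gives 95/92.
E[X·Y | X > Y] = (95/92) / (9/46) = 95/18.

95/18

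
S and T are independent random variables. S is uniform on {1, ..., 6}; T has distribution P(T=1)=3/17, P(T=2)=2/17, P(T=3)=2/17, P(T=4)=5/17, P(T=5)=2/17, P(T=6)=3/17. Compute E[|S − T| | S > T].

94/41

P(S > T) = 41/102.
Summing |S−T|·P(x,y) over outcomes with S > T gives 47/51.
E[|S − T| | S > T] = (47/51) / (41/102) = 94/41.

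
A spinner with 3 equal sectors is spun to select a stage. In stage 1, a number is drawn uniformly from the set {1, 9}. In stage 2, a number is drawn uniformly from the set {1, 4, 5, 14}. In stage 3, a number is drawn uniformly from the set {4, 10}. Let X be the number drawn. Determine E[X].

6

E[X | stage 1] = (1+9)/2 = 5.
E[X | stage 2] = (1+4+5+14)/4 = 6.
E[X | stage 3] = (4+10)/2 = 7.
E[X] = (1/3)·(5) + (1/3)·(6) + (1/3)·(7) = 6.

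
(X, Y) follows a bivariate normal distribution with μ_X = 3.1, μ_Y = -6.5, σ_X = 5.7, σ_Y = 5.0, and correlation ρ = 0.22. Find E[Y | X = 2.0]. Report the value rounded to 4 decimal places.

E[Y | X=x] = μ_Y + ρ(σ_Y/σ_X)(x − μ_X) for jointly normal variables.
E[Y | X=2.0] = -6.5 + (0.22)·(5.0/5.7)·(2.0 − (3.1)) = -6.5 + (0.19298)·(-1.1) = -6.7123.

-6.7123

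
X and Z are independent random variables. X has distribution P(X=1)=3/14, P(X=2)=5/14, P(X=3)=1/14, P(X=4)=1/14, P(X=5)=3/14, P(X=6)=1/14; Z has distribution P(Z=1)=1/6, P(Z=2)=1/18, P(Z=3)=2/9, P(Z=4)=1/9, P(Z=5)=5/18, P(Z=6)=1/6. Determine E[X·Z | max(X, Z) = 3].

P(max(X, Z) = 3) = 10/63.
Summing XZ·P(x,y) over outcomes with max(X, Z) = 3 gives 23/28.
E[X·Z | max(X, Z) = 3] = (23/28) / (10/63) = 207/40.

207/40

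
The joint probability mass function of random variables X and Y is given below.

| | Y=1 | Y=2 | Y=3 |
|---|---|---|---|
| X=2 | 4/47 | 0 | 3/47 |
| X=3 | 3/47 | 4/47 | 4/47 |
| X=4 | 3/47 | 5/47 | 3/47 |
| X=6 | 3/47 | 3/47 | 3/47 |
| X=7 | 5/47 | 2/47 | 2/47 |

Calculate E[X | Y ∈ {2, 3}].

126/29

P(Y ∈ {2, 3}) = 29/47.
Summing X·P(X=x,Y=y) over the conditioning event gives 126/47.
E[X | Y ∈ {2, 3}] = (126/47) / (29/47) = 126/29.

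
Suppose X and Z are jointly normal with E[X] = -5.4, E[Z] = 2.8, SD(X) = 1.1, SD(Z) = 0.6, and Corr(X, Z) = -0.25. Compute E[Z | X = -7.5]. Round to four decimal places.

The regression of Z on X has slope ρ·σ_Z/σ_X and passes through (μ_X, μ_Z).
E[Z | X=-7.5] = 2.8 + (-0.25)·(0.6/1.1)·(-7.5 − (-5.4)) = 2.8 + (-0.13636)·(-2.1) = 3.0864.

3.0864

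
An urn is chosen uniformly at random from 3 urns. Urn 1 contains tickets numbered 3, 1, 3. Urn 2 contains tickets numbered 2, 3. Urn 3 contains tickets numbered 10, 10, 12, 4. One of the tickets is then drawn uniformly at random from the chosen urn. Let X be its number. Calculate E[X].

83/18

E[X | urn 1] = (3+1+3)/3 = 7/3.
E[X | urn 2] = (2+3)/2 = 5/2.
E[X | urn 3] = (10+10+12+4)/4 = 9.
E[X] = (1/3)·(7/3) + (1/3)·(5/2) + (1/3)·(9) = 83/18.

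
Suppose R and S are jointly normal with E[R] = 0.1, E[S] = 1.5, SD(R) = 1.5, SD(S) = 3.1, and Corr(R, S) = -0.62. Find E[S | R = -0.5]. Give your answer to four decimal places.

2.2688

E[S | R=x] = μ_S + ρ(σ_S/σ_R)(x − μ_R) for jointly normal variables.
E[S | R=-0.5] = 1.5 + (-0.62)·(3.1/1.5)·(-0.5 − (0.1)) = 1.5 + (-1.2813)·(-0.6) = 2.2688.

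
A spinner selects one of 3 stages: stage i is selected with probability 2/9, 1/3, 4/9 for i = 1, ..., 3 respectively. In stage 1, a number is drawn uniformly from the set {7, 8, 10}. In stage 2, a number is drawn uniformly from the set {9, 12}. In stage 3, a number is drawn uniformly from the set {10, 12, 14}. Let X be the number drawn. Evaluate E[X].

E[X | stage 1] = (7+8+10)/3 = 25/3.
E[X | stage 2] = (9+12)/2 = 21/2.
E[X | stage 3] = (10+12+14)/3 = 12.
By the law of total expectation,
E[X] = (2/9)·(25/3) + (1/3)·(21/2) + (4/9)·(12) = 577/54.

577/54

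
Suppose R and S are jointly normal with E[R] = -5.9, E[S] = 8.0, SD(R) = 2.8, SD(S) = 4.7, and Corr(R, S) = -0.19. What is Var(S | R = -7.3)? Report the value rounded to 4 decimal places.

21.2926

The conditional variance in a bivariate normal is σ_S²(1 − ρ²), independent of x.
Var(S | R=-7.3) = (4.7)²·(1 − (-0.19)²) = 22.09·0.9639 = 21.2926.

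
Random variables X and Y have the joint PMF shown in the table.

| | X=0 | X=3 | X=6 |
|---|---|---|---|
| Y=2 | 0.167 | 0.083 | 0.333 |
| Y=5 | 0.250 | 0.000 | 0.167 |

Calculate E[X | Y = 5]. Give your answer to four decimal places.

P(Y = 5) = 0.417.
Σ X·P over the event = 0·(0.250) + 6·(0.167) = 1.002.
E[X | Y = 5] = (1.002) / (0.417) = 2.4029.

2.4029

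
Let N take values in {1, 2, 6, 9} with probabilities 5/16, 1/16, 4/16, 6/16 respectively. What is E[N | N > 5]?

P(N > 5) = 5/8.
Σ over the event: 6·1/4 + 9·3/8 = 39/8.
E[N | N > 5] = (39/8) / (5/8) = 39/5.

39/5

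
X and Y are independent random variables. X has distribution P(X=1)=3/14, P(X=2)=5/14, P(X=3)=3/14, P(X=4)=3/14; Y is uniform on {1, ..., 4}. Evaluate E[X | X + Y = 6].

31/11

P(X + Y = 6) = 11/56.
Summing X·P(x,y) over outcomes with X + Y = 6 gives 31/56.
E[X | X + Y = 6] = (31/56) / (11/56) = 31/11.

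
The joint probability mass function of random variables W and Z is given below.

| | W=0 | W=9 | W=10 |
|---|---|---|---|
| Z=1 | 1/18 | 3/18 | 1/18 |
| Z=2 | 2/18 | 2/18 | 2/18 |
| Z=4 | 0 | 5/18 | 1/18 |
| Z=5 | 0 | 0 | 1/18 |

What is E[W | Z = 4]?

P(Z = 4) = 1/3.
Σ W·P over the event = 9·(5/18) + 10·(1/18) = 55/18.
E[W | Z = 4] = (55/18) / (1/3) = 55/6.

55/6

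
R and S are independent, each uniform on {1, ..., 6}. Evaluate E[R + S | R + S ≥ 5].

116/15

P(R + S ≥ 5) = 5/6.
Summing (R+S)·P(x,y) over outcomes with R + S ≥ 5 gives 58/9.
E[R + S | R + S ≥ 5] = (58/9) / (5/6) = 116/15.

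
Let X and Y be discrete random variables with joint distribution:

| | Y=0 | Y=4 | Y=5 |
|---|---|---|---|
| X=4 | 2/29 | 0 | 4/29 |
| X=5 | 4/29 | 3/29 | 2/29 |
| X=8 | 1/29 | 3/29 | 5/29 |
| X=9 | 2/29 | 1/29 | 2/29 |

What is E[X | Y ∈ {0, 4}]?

P(Y ∈ {0, 4}) = 16/29.
Σ X·P over the event = 4·(2/29) + 5·(4/29) + 5·(3/29) + 8·(1/29) + 8·(3/29) + 9·(2/29) + 9·(1/29) = 102/29.
E[X | Y ∈ {0, 4}] = (102/29) / (16/29) = 51/8.

51/8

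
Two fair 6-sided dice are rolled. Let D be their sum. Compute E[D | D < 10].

94/15

P(D < 10) = 5/6.
Σ over the event: 2·1/36 + 3·1/18 + 4·1/12 + 5·1/9 + 6·5/36 + 7·1/6 + 8·5/36 + 9·1/9 = 47/9.
E[D | D < 10] = (47/9) / (5/6) = 94/15.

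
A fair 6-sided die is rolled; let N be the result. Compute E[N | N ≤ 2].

Given N ≤ 2, N is equally likely to be any of {1, 2}.
E[N | N ≤ 2] = (1 + 2) / 2 = 3/2.

3/2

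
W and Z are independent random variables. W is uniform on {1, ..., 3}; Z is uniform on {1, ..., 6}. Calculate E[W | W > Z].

8/3

Outcomes with W > Z: (2,1), (3,1), (3,2), each with probability 1/18.
E[W | W > Z] = (2 + 3 + 3) / 3 = 8/3.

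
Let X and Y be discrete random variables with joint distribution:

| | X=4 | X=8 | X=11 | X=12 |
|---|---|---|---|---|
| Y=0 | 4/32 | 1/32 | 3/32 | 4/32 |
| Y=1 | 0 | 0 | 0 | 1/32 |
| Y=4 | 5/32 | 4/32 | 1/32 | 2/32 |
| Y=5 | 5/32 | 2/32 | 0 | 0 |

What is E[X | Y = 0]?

P(Y = 0) = 3/8.
Σ X·P over the event = 4·(4/32) + 8·(1/32) + 11·(3/32) + 12·(4/32) = 105/32.
E[X | Y = 0] = (105/32) / (3/8) = 35/4.

35/4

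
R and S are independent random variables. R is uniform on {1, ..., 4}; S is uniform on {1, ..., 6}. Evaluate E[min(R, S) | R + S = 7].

Outcomes with R + S = 7: (1,6), (2,5), (3,4), (4,3), each with probability 1/24.
E[min(R, S) | R + S = 7] = (1 + 2 + 3 + 3) / 4 = 9/4.

9/4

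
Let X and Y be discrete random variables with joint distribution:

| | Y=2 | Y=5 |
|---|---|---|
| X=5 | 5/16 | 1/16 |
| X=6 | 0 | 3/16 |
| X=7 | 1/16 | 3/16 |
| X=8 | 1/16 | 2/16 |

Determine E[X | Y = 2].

P(Y = 2) = 7/16.
Summing X·P(X=x,Y=y) over the conditioning event gives 5/2.
E[X | Y = 2] = (5/2) / (7/16) = 40/7.

40/7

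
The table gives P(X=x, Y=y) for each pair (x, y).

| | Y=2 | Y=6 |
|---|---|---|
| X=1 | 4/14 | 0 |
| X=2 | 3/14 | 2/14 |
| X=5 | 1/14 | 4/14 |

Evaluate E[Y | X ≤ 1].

2

P(X ≤ 1) = 2/7.
Σ Y·P over the event = 2·(4/14) = 4/7.
E[Y | X ≤ 1] = (4/7) / (2/7) = 2.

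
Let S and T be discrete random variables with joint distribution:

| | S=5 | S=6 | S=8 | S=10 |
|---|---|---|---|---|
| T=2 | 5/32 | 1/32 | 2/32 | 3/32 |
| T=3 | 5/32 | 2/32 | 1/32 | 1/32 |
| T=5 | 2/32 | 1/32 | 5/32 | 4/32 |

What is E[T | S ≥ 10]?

P(S ≥ 10) = 1/4.
Σ T·P over the event = 2·(3/32) + 3·(1/32) + 5·(4/32) = 29/32.
E[T | S ≥ 10] = (29/32) / (1/4) = 29/8.

29/8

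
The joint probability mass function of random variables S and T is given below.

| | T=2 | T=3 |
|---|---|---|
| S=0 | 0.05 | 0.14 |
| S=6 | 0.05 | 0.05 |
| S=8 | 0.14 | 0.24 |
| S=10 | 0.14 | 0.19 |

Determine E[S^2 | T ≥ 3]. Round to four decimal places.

58.3226

P(T ≥ 3) = 0.62.
Σ S^2·P over the event = 0·(0.14) + 36·(0.05) + 64·(0.24) + 100·(0.19) = 36.16.
E[S^2 | T ≥ 3] = (36.16) / (0.62) = 58.3226.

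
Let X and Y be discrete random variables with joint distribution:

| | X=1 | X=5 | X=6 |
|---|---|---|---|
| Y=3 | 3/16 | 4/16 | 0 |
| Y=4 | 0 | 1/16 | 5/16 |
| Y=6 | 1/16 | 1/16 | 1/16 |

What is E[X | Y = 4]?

35/6

P(Y = 4) = 3/8.
Summing X·P(X=x,Y=y) over the conditioning event gives 35/16.
E[X | Y = 4] = (35/16) / (3/8) = 35/6.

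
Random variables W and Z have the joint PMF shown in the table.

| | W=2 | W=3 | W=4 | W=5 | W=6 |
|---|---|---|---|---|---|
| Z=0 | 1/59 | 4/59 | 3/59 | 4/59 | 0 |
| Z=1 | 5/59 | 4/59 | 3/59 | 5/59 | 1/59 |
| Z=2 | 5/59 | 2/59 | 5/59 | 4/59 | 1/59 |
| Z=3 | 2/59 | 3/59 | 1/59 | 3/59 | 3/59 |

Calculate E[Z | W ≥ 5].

P(W ≥ 5) = 21/59.
Σ Z·P over the event = 0·(4/59) + 1·(5/59) + 2·(4/59) + 3·(3/59) + 1·(1/59) + 2·(1/59) + 3·(3/59) = 34/59.
E[Z | W ≥ 5] = (34/59) / (21/59) = 34/21.

34/21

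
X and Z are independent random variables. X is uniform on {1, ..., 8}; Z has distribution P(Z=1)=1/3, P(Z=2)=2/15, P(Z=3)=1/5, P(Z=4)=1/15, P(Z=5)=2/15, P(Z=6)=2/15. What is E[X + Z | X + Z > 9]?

P(X + Z > 9) = 29/120.
Summing (X+Z)·P(x,y) over outcomes with X + Z > 9 gives 41/15.
E[X + Z | X + Z > 9] = (41/15) / (29/120) = 328/29.

328/29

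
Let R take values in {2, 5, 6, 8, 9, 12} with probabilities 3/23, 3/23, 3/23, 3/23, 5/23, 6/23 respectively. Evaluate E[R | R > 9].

P(R > 9) = 6/23.
Σ over the event: 12·6/23 = 72/23.
E[R | R > 9] = (72/23) / (6/23) = 12.

12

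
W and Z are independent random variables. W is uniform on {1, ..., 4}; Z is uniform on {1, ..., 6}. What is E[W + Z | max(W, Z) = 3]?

Outcomes with max(W, Z) = 3: (1,3), (2,3), (3,1), (3,2), (3,3), each with probability 1/24.
E[W + Z | max(W, Z) = 3] = (4 + 5 + 4 + 5 + 6) / 5 = 24/5.

24/5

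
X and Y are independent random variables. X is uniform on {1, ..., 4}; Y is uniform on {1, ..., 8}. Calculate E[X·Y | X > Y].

Outcomes with X > Y: (2,1), (3,1), (3,2), (4,1), (4,2), (4,3), each with probability 1/32.
E[X·Y | X > Y] = (2 + 3 + 6 + 4 + 8 + 12) / 6 = 35/6.

35/6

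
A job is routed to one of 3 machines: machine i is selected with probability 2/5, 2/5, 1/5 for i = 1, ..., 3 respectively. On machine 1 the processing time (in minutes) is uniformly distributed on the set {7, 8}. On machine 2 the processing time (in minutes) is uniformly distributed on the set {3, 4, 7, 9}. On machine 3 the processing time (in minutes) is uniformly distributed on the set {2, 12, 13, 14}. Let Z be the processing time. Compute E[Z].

E[Z | machine 1] = (7+8)/2 = 15/2.
E[Z | machine 2] = (3+4+7+9)/4 = 23/4.
E[Z | machine 3] = (2+12+13+14)/4 = 41/4.
By the law of total expectation,
E[Z] = (2/5)·(15/2) + (2/5)·(23/4) + (1/5)·(41/4) = 147/20.

147/20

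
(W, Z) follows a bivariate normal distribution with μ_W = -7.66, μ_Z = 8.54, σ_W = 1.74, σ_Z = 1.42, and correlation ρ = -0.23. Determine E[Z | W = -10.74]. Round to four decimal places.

9.1181

E[Z | W=x] = μ_Z + ρ(σ_Z/σ_W)(x − μ_W) for jointly normal variables.
E[Z | W=-10.74] = 8.54 + (-0.23)·(1.42/1.74)·(-10.74 − (-7.66)) = 8.54 + (-0.1877)·(-3.08) = 9.1181.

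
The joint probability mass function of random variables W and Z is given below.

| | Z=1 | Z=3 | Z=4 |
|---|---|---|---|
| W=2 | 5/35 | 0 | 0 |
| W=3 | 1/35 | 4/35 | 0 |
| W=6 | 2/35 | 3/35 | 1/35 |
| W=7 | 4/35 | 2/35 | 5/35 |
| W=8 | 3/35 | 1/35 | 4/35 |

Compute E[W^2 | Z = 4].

P(Z = 4) = 2/7.
Σ W^2·P over the event = 36·(1/35) + 49·(5/35) + 64·(4/35) = 537/35.
E[W^2 | Z = 4] = (537/35) / (2/7) = 537/10.

537/10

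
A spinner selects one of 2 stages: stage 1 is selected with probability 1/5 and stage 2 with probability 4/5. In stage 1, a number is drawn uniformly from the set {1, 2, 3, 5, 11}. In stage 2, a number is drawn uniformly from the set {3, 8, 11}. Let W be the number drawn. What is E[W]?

E[W | stage 1] = (1+2+3+5+11)/5 = 22/5.
E[W | stage 2] = (3+8+11)/3 = 22/3.
By the law of total expectation,
E[W] = (1/5)·(22/5) + (4/5)·(22/3) = 506/75.

506/75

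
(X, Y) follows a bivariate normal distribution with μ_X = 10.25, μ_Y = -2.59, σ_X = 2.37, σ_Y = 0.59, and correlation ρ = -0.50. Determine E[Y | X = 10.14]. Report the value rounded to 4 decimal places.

-2.5763

The regression of Y on X has slope ρ·σ_Y/σ_X and passes through (μ_X, μ_Y).
E[Y | X=10.14] = -2.59 + (-0.50)·(0.59/2.37)·(10.14 − (10.25)) = -2.59 + (-0.12447)·(-0.11) = -2.5763.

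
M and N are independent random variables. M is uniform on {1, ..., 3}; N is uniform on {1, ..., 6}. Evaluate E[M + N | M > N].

4

Outcomes with M > N: (2,1), (3,1), (3,2), each with probability 1/18.
E[M + N | M > N] = (3 + 4 + 5) / 3 = 4.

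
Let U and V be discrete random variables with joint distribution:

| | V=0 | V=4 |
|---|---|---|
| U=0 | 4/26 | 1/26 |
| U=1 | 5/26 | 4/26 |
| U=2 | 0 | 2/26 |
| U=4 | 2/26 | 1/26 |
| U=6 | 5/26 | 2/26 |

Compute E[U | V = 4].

P(V = 4) = 5/13.
Σ U·P over the event = 0·(1/26) + 1·(4/26) + 2·(2/26) + 4·(1/26) + 6·(2/26) = 12/13.
E[U | V = 4] = (12/13) / (5/13) = 12/5.

12/5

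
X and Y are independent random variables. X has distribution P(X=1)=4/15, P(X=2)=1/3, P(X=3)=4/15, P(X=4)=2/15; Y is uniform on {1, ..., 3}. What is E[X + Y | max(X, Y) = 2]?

47/14

P(max(X, Y) = 2) = 14/45.
Summing (X+Y)·P(x,y) over outcomes with max(X, Y) = 2 gives 47/45.
E[X + Y | max(X, Y) = 2] = (47/45) / (14/45) = 47/14.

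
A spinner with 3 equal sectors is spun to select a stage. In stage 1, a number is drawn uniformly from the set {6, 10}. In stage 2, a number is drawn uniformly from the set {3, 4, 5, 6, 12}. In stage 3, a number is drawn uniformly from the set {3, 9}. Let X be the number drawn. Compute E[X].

E[X | stage 1] = (6+10)/2 = 8.
E[X | stage 2] = (3+4+5+6+12)/5 = 6.
E[X | stage 3] = (3+9)/2 = 6.
E[X] = (1/3)·(8) + (1/3)·(6) + (1/3)·(6) = 20/3.

20/3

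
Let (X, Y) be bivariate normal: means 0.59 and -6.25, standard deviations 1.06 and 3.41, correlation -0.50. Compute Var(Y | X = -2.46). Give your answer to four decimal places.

8.7211

Var(Y | X=x) = (1 − ρ²)·σ_Y².
Var(Y | X=-2.46) = (3.41)²·(1 − (-0.50)²) = 11.6281·0.75 = 8.7211.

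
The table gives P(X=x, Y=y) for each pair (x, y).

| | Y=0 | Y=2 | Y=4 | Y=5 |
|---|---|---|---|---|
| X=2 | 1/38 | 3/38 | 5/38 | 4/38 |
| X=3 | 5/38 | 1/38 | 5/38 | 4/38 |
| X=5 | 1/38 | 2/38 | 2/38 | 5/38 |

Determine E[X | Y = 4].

35/12

P(Y = 4) = 6/19.
Σ X·P over the event = 2·(5/38) + 3·(5/38) + 5·(2/38) = 35/38.
E[X | Y = 4] = (35/38) / (6/19) = 35/12.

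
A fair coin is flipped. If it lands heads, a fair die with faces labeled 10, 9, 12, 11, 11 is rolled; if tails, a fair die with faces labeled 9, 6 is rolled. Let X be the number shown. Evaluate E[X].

181/20

E[X | heads] = (10+9+12+11+11)/5 = 53/5.
E[X | tails] = (9+6)/2 = 15/2.
By the law of total expectation,
E[X] = (1/2)·(53/5) + (1/2)·(15/2) = 181/20.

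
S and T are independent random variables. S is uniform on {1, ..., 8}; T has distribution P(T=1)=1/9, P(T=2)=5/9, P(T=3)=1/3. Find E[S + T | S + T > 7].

P(S + T > 7) = 29/72.
Summing (S+T)·P(x,y) over outcomes with S + T > 7 gives 133/36.
E[S + T | S + T > 7] = (133/36) / (29/72) = 266/29.

266/29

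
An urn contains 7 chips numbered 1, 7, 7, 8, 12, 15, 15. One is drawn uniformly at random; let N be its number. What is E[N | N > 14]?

P(N > 14) = 2/7.
Σ over the event: 15·2/7 = 30/7.
E[N | N > 14] = (30/7) / (2/7) = 15.

15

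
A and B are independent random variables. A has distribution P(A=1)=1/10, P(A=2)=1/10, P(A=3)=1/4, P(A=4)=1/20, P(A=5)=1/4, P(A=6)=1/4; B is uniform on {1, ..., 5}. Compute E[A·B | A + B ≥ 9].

P(A + B ≥ 9) = 13/50.
Summing AB·P(x,y) over outcomes with A + B ≥ 9 gives 121/20.
E[A·B | A + B ≥ 9] = (121/20) / (13/50) = 605/26.

605/26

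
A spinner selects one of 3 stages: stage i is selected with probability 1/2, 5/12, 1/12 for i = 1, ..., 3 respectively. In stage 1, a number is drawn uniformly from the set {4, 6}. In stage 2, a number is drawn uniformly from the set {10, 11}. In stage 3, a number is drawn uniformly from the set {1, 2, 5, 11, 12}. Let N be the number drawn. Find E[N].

E[N | stage 1] = (4+6)/2 = 5.
E[N | stage 2] = (10+11)/2 = 21/2.
E[N | stage 3] = (1+2+5+11+12)/5 = 31/5.
By the law of total expectation,
E[N] = (1/2)·(5) + (5/12)·(21/2) + (1/12)·(31/5) = 887/120.

887/120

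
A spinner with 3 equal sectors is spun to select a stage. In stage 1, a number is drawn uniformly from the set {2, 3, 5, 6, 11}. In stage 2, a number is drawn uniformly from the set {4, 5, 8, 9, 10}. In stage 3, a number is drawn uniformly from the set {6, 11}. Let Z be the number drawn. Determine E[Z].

E[Z | stage 1] = (2+3+5+6+11)/5 = 27/5.
E[Z | stage 2] = (4+5+8+9+10)/5 = 36/5.
E[Z | stage 3] = (6+11)/2 = 17/2.
By the law of total expectation,
E[Z] = (1/3)·(27/5) + (1/3)·(36/5) + (1/3)·(17/2) = 211/30.

211/30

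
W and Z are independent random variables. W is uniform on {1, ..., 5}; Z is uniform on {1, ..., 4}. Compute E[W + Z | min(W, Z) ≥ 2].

P(min(W, Z) ≥ 2) = 3/5.
Summing (W+Z)·P(x,y) over outcomes with min(W, Z) ≥ 2 gives 39/10.
E[W + Z | min(W, Z) ≥ 2] = (39/10) / (3/5) = 13/2.

13/2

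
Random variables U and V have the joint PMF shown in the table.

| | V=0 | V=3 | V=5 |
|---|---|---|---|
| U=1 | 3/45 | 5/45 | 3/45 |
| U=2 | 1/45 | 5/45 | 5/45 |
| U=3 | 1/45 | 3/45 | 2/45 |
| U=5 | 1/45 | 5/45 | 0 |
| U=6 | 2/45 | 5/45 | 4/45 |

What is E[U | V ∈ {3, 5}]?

P(V ∈ {3, 5}) = 37/45.
Summing U·P(U=x,V=y) over the conditioning event gives 122/45.
E[U | V ∈ {3, 5}] = (122/45) / (37/45) = 122/37.

122/37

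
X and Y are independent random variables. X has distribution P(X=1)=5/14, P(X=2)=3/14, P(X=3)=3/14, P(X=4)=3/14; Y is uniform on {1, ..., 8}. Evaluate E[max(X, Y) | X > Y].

10/3

P(X > Y) = 9/56.
Summing max(X,Y)·P(x,y) over outcomes with X > Y gives 15/28.
E[max(X, Y) | X > Y] = (15/28) / (9/56) = 10/3.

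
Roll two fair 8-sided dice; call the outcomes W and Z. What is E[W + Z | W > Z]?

P(W > Z) = 7/16.
Summing (W+Z)·P(x,y) over outcomes with W > Z gives 63/16.
E[W + Z | W > Z] = (63/16) / (7/16) = 9.

9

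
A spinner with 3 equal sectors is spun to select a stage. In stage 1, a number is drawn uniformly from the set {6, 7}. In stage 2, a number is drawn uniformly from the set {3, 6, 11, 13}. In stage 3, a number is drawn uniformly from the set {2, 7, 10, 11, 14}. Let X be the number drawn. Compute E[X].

157/20

E[X | stage 1] = (6+7)/2 = 13/2.
E[X | stage 2] = (3+6+11+13)/4 = 33/4.
E[X | stage 3] = (2+7+10+11+14)/5 = 44/5.
E[X] = (1/3)·(13/2) + (1/3)·(33/4) + (1/3)·(44/5) = 157/20.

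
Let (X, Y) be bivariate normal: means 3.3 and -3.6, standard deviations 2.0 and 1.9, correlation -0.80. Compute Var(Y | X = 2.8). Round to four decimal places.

Var(Y | X=x) = (1 − ρ²)·σ_Y².
Var(Y | X=2.8) = (1.9)²·(1 − (-0.80)²) = 3.61·0.36 = 1.2996.

1.2996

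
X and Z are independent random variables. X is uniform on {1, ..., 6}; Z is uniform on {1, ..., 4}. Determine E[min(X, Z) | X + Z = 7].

Outcomes with X + Z = 7: (3,4), (4,3), (5,2), (6,1), each with probability 1/24.
E[min(X, Z) | X + Z = 7] = (3 + 3 + 2 + 1) / 4 = 9/4.

9/4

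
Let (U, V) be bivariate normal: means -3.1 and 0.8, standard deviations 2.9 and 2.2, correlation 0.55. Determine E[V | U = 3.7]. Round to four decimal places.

3.6372

E[V | U=x] = μ_V + ρ(σ_V/σ_U)(x − μ_U) for jointly normal variables.
E[V | U=3.7] = 0.8 + (0.55)·(2.2/2.9)·(3.7 − (-3.1)) = 0.8 + (0.41724)·(6.8) = 3.6372.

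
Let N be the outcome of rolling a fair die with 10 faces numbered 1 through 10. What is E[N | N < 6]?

3

Given N < 6, N is equally likely to be any of {1, 2, 3, 4, 5}.
E[N | N < 6] = (1 + 2 + 3 + 4 + 5) / 5 = 3.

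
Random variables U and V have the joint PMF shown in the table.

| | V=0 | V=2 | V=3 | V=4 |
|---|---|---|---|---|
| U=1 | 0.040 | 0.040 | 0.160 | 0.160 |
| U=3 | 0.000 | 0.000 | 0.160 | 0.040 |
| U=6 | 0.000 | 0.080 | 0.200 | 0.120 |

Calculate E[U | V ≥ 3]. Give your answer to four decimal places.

P(V ≥ 3) = 0.840.
Σ U·P over the event = 1·(0.160) + 1·(0.160) + 3·(0.160) + 3·(0.040) + 6·(0.200) + 6·(0.120) = 2.840.
E[U | V ≥ 3] = (2.840) / (0.840) = 3.3810.

3.3810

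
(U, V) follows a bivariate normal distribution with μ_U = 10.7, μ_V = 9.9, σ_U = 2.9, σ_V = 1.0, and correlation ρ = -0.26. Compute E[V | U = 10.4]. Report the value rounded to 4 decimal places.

9.9269

E[V | U=x] = μ_V + ρ(σ_V/σ_U)(x − μ_U) for jointly normal variables.
E[V | U=10.4] = 9.9 + (-0.26)·(1.0/2.9)·(10.4 − (10.7)) = 9.9 + (-0.089655)·(-0.3) = 9.9269.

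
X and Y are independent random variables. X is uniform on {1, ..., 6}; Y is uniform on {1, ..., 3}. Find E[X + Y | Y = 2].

11/2

Outcomes with Y = 2: (1,2), (2,2), (3,2), (4,2), (5,2), (6,2), each with probability 1/18.
E[X + Y | Y = 2] = (3 + 4 + 5 + 6 + 7 + 8) / 6 = 11/2.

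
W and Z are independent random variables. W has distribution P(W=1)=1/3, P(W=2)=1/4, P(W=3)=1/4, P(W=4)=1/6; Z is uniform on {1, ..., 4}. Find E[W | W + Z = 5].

9/4

P(W + Z = 5) = 1/4.
Summing W·P(x,y) over outcomes with W + Z = 5 gives 9/16.
E[W | W + Z = 5] = (9/16) / (1/4) = 9/4.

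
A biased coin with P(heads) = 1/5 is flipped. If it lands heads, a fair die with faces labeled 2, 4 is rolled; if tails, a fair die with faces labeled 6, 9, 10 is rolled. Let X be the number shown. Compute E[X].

E[X | heads] = (2+4)/2 = 3.
E[X | tails] = (6+9+10)/3 = 25/3.
By the law of total expectation,
E[X] = (1/5)·(3) + (4/5)·(25/3) = 109/15.

109/15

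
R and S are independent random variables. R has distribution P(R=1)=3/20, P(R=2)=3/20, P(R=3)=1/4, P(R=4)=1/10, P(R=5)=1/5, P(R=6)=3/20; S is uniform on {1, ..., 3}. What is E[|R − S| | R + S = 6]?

20/11

P(R + S = 6) = 11/60.
Summing |R−S|·P(x,y) over outcomes with R + S = 6 gives 1/3.
E[|R − S| | R + S = 6] = (1/3) / (11/60) = 20/11.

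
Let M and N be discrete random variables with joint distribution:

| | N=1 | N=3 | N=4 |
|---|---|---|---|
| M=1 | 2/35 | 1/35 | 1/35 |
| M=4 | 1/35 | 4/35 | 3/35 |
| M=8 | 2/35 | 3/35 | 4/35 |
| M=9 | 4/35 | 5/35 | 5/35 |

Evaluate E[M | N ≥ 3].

P(N ≥ 3) = 26/35.
Σ M·P over the event = 1·(1/35) + 1·(1/35) + 4·(4/35) + 4·(3/35) + 8·(3/35) + 8·(4/35) + 9·(5/35) + 9·(5/35) = 176/35.
E[M | N ≥ 3] = (176/35) / (26/35) = 88/13.

88/13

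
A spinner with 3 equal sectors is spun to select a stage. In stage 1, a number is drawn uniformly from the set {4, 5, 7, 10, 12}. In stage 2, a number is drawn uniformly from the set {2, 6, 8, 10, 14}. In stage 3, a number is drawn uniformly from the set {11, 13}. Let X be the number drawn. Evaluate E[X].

46/5

E[X | stage 1] = (4+5+7+10+12)/5 = 38/5.
E[X | stage 2] = (2+6+8+10+14)/5 = 8.
E[X | stage 3] = (11+13)/2 = 12.
By the law of total expectation,
E[X] = (1/3)·(38/5) + (1/3)·(8) + (1/3)·(12) = 46/5.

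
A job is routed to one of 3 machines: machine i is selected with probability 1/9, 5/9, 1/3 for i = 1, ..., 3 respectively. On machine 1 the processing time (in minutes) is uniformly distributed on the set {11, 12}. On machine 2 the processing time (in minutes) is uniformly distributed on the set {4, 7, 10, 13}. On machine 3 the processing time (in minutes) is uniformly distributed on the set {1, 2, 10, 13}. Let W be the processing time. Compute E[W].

E[W | machine 1] = (11+12)/2 = 23/2.
E[W | machine 2] = (4+7+10+13)/4 = 17/2.
E[W | machine 3] = (1+2+10+13)/4 = 13/2.
By the law of total expectation,
E[W] = (1/9)·(23/2) + (5/9)·(17/2) + (1/3)·(13/2) = 49/6.

49/6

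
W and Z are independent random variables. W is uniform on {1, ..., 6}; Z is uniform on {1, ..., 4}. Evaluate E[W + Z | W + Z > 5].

52/7

P(W + Z > 5) = 7/12.
Summing (W+Z)·P(x,y) over outcomes with W + Z > 5 gives 13/3.
E[W + Z | W + Z > 5] = (13/3) / (7/12) = 52/7.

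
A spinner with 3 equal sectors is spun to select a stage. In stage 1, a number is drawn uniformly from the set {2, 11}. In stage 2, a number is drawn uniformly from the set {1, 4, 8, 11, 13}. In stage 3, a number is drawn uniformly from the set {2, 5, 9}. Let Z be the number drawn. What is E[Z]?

E[Z | stage 1] = (2+11)/2 = 13/2.
E[Z | stage 2] = (1+4+8+11+13)/5 = 37/5.
E[Z | stage 3] = (2+5+9)/3 = 16/3.
E[Z] = (1/3)·(13/2) + (1/3)·(37/5) + (1/3)·(16/3) = 577/90.

577/90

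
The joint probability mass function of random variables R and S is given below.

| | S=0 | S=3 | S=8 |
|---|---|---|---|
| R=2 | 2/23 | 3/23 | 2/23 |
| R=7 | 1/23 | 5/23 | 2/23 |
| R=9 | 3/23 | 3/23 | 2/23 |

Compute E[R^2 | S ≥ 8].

134/3

P(S ≥ 8) = 6/23.
Σ R^2·P over the event = 4·(2/23) + 49·(2/23) + 81·(2/23) = 268/23.
E[R^2 | S ≥ 8] = (268/23) / (6/23) = 134/3.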